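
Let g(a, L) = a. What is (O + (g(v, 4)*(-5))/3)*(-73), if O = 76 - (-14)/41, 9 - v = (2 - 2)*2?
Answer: -183595/41 ≈ -4477.9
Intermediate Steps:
v = 9 (v = 9 - (2 - 2)*2 = 9 - 0*2 = 9 - 1*0 = 9 + 0 = 9)
O = 3130/41 (O = 76 - (-14)/41 = 76 - 1*(-14/41) = 76 + 14/41 = 3130/41 ≈ 76.341)
(O + (g(v, 4)*(-5))/3)*(-73) = (3130/41 + (9*(-5))/3)*(-73) = (3130/41 - 45*1/3)*(-73) = (3130/41 - 15)*(-73) = (2515/41)*(-73) = -183595/41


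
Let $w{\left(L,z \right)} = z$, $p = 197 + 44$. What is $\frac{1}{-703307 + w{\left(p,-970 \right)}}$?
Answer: $- \frac{1}{704277} \approx -1.4199 \cdot 10^{-6}$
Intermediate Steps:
$p = 241$
$\frac{1}{-703307 + w{\left(p,-970 \right)}} = \frac{1}{-703307 - 970} = \frac{1}{-704277} = - \frac{1}{704277}$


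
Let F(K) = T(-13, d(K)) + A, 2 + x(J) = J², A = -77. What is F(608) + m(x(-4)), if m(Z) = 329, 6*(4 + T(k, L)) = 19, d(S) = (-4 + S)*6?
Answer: 1507/6 ≈ 251.17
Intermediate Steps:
d(S) = -24 + 6*S
T(k, L) = -⅚ (T(k, L) = -4 + (⅙)*19 = -4 + 19/6 = -⅚)
x(J) = -2 + J²
F(K) = -467/6 (F(K) = -⅚ - 77 = -467/6)
F(608) + m(x(-4)) = -467/6 + 329 = 1507/6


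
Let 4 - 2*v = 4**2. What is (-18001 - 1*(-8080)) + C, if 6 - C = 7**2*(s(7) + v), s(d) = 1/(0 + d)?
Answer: -9628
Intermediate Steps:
v = -6 (v = 2 - 1/2*4**2 = 2 - 1/2*16 = 2 - 8 = -6)
s(d) = 1/d
C = 293 (C = 6 - 7**2*(1/7 - 6) = 6 - 49*(1/7 - 6) = 6 - 49*(-41)/7 = 6 - 1*(-287) = 6 + 287 = 293)
(-18001 - 1*(-8080)) + C = (-18001 - 1*(-8080)) + 293 = (-18001 + 8080) + 293 = -9921 + 293 = -9628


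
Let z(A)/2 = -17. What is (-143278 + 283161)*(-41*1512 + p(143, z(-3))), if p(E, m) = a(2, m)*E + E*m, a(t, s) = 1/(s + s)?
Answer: -635938192845/68 ≈ -9.3520e+9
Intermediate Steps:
z(A) = -34 (z(A) = 2*(-17) = -34)
a(t, s) = 1/(2*s)
p(E, m) = E*m + E/(2*m) (p(E, m) = (1/(2*m))*E + E*m = E/(2*m) + E*m = E*m + E/(2*m))
(-143278 + 283161)*(-41*1512 + p(143, z(-3))) = (-143278 + 283161)*(-41*1512 + (143*(-34) + (½)*143/(-34))) = 139883*(-61992 + (-4862 + (½)*143*(-1/34))) = 139883*(-61992 + (-4862 - 143/68)) = 139883*(-61992 - 330759/68) = 139883*(-4546215/68) = -635938192845/68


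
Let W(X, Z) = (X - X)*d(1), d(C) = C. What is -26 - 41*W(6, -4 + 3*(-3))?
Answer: -26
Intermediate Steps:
W(X, Z) = 0 (W(X, Z) = (X - X)*1 = 0*1 = 0)
-26 - 41*W(6, -4 + 3*(-3)) = -26 - 41*0 = -26 + 0 = -26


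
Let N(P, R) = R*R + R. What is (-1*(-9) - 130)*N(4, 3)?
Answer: -1452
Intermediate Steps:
N(P, R) = R + R² (N(P, R) = R² + R = R + R²)
(-1*(-9) - 130)*N(4, 3) = (-1*(-9) - 130)*(3*(1 + 3)) = (9 - 130)*(3*4) = -121*12 = -1452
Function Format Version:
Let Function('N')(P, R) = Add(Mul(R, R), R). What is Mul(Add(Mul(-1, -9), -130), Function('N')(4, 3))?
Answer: -1452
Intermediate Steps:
Function('N')(P, R) = Add(R, Pow(R, 2)) (Function('N')(P, R) = Add(Pow(R, 2), R) = Add(R, Pow(R, 2)))
Mul(Add(Mul(-1, -9), -130), Function('N')(4, 3)) = Mul(Add(Mul(-1, -9), -130), Mul(3, Add(1, 3))) = Mul(Add(9, -130), Mul(3, 4)) = Mul(-121, 12) = -1452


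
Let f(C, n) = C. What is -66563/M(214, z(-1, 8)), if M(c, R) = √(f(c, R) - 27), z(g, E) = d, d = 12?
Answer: -66563*√187/187 ≈ -4867.6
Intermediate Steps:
z(g, E) = 12
M(c, R) = √(-27 + c) (M(c, R) = √(c - 27) = √(-27 + c))
-66563/M(214, z(-1, 8)) = -66563/√(-27 + 214) = -66563*√187/187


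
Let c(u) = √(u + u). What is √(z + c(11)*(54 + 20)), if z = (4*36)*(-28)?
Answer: √(-4032 + 74*√22) ≈ 60.703*I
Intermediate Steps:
c(u) = √2*√u (c(u) = √(2*u) = √2*√u)
z = -4032 (z = 144*(-28) = -4032)
√(z + c(11)*(54 + 20)) = √(-4032 + (√2*√11)*(54 + 20)) = √(-4032 + √22*74) = √(-4032 + 74*√22)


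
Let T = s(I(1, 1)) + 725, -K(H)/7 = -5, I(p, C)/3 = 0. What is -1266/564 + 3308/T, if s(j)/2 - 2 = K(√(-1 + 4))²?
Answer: -359817/298826 ≈ -1.2041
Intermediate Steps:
I(p, C) = 0 (I(p, C) = 3*0 = 0)
K(H) = 35 (K(H) = -7*(-5) = 35)
s(j) = 2454 (s(j) = 4 + 2*35² = 4 + 2*1225 = 4 + 2450 = 2454)
T = 3179 (T = 2454 + 725 = 3179)
-1266/564 + 3308/T = -1266/564 + 3308/3179 = -1266*1/564 + 3308*(1/3179) = -211/94 + 3308/3179 = -359817/298826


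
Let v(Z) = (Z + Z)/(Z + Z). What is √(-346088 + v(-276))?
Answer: 7*I*√7063 ≈ 588.29*I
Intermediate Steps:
v(Z) = 1 (v(Z) = (2*Z)/((2*Z)) = (2*Z)*(1/(2*Z)) = 1)
√(-346088 + v(-276)) = √(-346088 + 1) = √(-346087) = 7*I*√7063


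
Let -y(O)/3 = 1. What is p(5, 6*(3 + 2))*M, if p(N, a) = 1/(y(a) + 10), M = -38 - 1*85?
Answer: -123/7 ≈ -17.571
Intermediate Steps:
y(O) = -3 (y(O) = -3*1 = -3)
M = -123 (M = -38 - 85 = -123)
p(N, a) = 1/7 (p(N, a) = 1/(-3 + 10) = 1/7)
p(5, 6*(3 + 2))*M = (1/7)*(-123) = -123/7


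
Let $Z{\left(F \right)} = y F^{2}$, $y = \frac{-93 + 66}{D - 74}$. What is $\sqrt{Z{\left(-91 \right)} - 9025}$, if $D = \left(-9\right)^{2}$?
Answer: $i \sqrt{40966} \approx 202.4 i$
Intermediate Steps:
$D = 81$
$y = - \frac{27}{7}$ ($y = \frac{-93 + 66}{81 - 74} = - \frac{27}{81 - 74} = - \frac{27}{7} \approx -3.8571$)
$Z{\left(F \right)} = - \frac{27 F^{2}}{7}$
$\sqrt{Z{\left(-91 \right)} - 9025} = \sqrt{- \frac{27 \left(-91\right)^{2}}{7} - 9025} = \sqrt{\left(- \frac{27}{7}\right) 8281 - 9025} = \sqrt{-31941 - 9025} = \sqrt{-40966} = i \sqrt{40966}$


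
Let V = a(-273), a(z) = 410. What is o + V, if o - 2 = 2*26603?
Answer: 53618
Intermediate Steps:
o = 53208 (o = 2 + 2*26603 = 2 + 53206 = 53208)
V = 410
o + V = 53208 + 410 = 53618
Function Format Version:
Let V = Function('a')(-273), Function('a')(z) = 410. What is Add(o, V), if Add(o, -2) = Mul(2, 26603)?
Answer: 53618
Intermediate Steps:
o = 53208 (o = Add(2, Mul(2, 26603)) = Add(2, 53206) = 53208)
V = 410
Add(o, V) = Add(53208, 410) = 53618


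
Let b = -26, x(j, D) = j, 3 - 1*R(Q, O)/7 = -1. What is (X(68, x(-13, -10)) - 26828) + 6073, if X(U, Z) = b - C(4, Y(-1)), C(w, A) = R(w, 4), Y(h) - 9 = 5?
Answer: -20809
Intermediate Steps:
R(Q, O) = 28 (R(Q, O) = 21 - 7*(-1) = 21 + 7 = 28)
Y(h) = 14 (Y(h) = 9 + 5 = 14)
C(w, A) = 28
X(U, Z) = -54 (X(U, Z) = -26 - 1*28 = -26 - 28 = -54)
(X(68, x(-13, -10)) - 26828) + 6073 = (-54 - 26828) + 6073 = -26882 + 6073 = -20809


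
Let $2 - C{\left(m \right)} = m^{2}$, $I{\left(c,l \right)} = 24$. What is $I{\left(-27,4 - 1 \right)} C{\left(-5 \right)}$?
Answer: $-552$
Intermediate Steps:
$C{\left(m \right)} = 2 - m^{2}$
$I{\left(-27,4 - 1 \right)} C{\left(-5 \right)} = 24 \left(2 - \left(-5\right)^{2}\right) = 24 \left(2 - 25\right) = 24 \left(-23\right) = -552$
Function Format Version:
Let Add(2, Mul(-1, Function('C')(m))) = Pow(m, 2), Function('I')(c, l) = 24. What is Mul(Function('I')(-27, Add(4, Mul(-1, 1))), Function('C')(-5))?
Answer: -552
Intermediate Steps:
Function('C')(m) = Add(2, Mul(-1, Pow(m, 2)))
Mul(Function('I')(-27, Add(4, Mul(-1, 1))), Function('C')(-5)) = Mul(24, Add(2, Mul(-1, Pow(-5, 2)))) = Mul(24, Add(2, Mul(-1, 25))) = Mul(24, Add(2, -25)) = Mul(24, -23) = -552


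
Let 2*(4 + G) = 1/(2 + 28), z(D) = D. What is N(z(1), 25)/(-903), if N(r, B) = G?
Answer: 239/54180 ≈ 0.0044112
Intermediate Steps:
G = -239/60 (G = -4 + 1/(2*(2 + 28)) = -4 + (½)/30 = -4 + (½)*(1/30) = -4 + 1/60 = -239/60 ≈ -3.9833)
N(r, B) = -239/60
N(z(1), 25)/(-903) = -239/60/(-903) = -239/60*(-1/903) = 239/54180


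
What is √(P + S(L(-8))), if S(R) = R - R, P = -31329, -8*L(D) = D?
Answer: 177*I ≈ 177.0*I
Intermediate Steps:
L(D) = -D/8
S(R) = 0
√(P + S(L(-8))) = √(-31329 + 0) = √(-31329) = 177*I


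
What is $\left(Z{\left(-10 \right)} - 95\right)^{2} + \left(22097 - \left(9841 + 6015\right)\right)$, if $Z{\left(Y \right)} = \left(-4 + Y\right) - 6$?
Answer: $19466$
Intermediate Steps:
$Z{\left(Y \right)} = -10 + Y$ ($Z{\left(Y \right)} = \left(-4 + Y\right) - 6 = -10 + Y$)
$\left(Z{\left(-10 \right)} - 95\right)^{2} + \left(22097 - \left(9841 + 6015\right)\right) = \left(\left(-10 - 10\right) - 95\right)^{2} + \left(22097 - \left(9841 + 6015\right)\right) = \left(-20 - 95\right)^{2} + \left(22097 - 15856\right) = \left(-115\right)^{2} + \left(22097 - 15856\right) = 13225 + 6241 = 19466$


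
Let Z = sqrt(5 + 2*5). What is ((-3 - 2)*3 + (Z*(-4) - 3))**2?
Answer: 564 + 144*sqrt(15) ≈ 1121.7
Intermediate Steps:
Z = sqrt(15) (Z = sqrt(5 + 10) = sqrt(15) ≈ 3.8730)
((-3 - 2)*3 + (Z*(-4) - 3))**2 = ((-3 - 2)*3 + (sqrt(15)*(-4) - 3))**2 = (-5*3 + (-4*sqrt(15) - 3))**2 = (-15 + (-3 - 4*sqrt(15)))**2 = (-18 - 4*sqrt(15))**2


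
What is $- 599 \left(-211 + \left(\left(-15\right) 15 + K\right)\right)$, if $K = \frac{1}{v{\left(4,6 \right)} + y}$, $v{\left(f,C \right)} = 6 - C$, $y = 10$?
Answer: $\frac{2611041}{10} \approx 2.611 \cdot 10^{5}$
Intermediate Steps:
$K = \frac{1}{10}$ ($K = \frac{1}{\left(6 - 6\right) + 10} = \frac{1}{0 + 10} = \frac{1}{10} \approx 0.1$)
$- 599 \left(-211 + \left(\left(-15\right) 15 + K\right)\right) = - 599 \left(-211 + \left(\left(-15\right) 15 + \frac{1}{10}\right)\right) = - 599 \left(-211 + \left(-225 + \frac{1}{10}\right)\right) = - 599 \left(-211 - \frac{2249}{10}\right) = \left(-599\right) \left(- \frac{4359}{10}\right) = \frac{2611041}{10}$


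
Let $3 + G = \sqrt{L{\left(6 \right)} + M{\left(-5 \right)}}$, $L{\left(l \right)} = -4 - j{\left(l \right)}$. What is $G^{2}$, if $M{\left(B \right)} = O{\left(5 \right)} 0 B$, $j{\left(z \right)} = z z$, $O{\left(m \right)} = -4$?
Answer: $\left(3 - 2 i \sqrt{10}\right)^{2} \approx -31.0 - 37.947 i$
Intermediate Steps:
$j{\left(z \right)} = z^{2}$
$M{\left(B \right)} = 0$ ($M{\left(B \right)} = \left(-4\right) 0 B = 0 B = 0$)
$L{\left(l \right)} = -4 - l^{2}$
$G = -3 + 2 i \sqrt{10}$ ($G = -3 + \sqrt{\left(-4 - 6^{2}\right) + 0} = -3 + \sqrt{\left(-4 - 36\right) + 0} = -3 + \sqrt{-40 + 0} = -3 + \sqrt{-40} = -3 + 2 i \sqrt{10} \approx -3.0 + 6.3246 i$)
$G^{2} = \left(-3 + 2 i \sqrt{10}\right)^{2}$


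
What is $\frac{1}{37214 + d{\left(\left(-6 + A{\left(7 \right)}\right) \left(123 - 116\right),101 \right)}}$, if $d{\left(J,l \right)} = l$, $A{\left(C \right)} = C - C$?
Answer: $\frac{1}{37315} \approx 2.6799 \cdot 10^{-5}$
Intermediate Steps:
$A{\left(C \right)} = 0$
$\frac{1}{37214 + d{\left(\left(-6 + A{\left(7 \right)}\right) \left(123 - 116\right),101 \right)}} = \frac{1}{37214 + 101} = \frac{1}{37315}$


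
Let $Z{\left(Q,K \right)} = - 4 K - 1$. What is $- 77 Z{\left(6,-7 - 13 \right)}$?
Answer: $-6083$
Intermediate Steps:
$Z{\left(Q,K \right)} = -1 - 4 K$
$- 77 Z{\left(6,-7 - 13 \right)} = - 77 \left(-1 - 4 \left(-7 - 13\right)\right) = - 77 \left(-1 - -80\right) = - 77 \left(-1 + 80\right) = \left(-77\right) 79 = -6083$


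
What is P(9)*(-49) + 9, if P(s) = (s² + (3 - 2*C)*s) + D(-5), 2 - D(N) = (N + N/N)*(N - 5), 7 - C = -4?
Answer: 6281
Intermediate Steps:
C = 11 (C = 7 - 1*(-4) = 7 + 4 = 11)
D(N) = 2 - (1 + N)*(-5 + N) (D(N) = 2 - (N + N/N)*(N - 5) = 2 - (N + 1)*(-5 + N) = 2 - (1 + N)*(-5 + N))
P(s) = -38 + s² - 19*s (P(s) = (s² + (3 - 2*11)*s) + (7 - 1*(-5)² + 4*(-5)) = (s² + (3 - 22)*s) + (7 - 1*25 - 20) = (s² - 19*s) + (7 - 25 - 20) = (s² - 19*s) - 38 = -38 + s² - 19*s)
P(9)*(-49) + 9 = (-38 + 9² - 19*9)*(-49) + 9 = (-38 + 81 - 171)*(-49) + 9 = -128*(-49) + 9 = 6272 + 9 = 6281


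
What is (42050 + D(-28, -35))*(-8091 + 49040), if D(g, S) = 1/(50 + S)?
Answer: 25828622699/15 ≈ 1.7219e+9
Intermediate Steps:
(42050 + D(-28, -35))*(-8091 + 49040) = (42050 + 1/(50 - 35))*(-8091 + 49040) = (42050 + 1/15)*40949 = (630751/15)*40949 = 25828622699/15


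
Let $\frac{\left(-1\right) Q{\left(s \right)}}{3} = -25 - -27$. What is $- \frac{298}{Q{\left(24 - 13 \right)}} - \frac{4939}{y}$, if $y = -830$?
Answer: $\frac{138487}{2490} \approx 55.617$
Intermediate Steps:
$Q{\left(s \right)} = -6$ ($Q{\left(s \right)} = - 3 \left(-25 - -27\right) = - 3 \left(-25 + 27\right) = \left(-3\right) 2 = -6$)
$- \frac{298}{Q{\left(24 - 13 \right)}} - \frac{4939}{y} = - \frac{298}{-6} - \frac{4939}{-830} = \left(-298\right) \left(- \frac{1}{6}\right) - - \frac{4939}{830} = \frac{149}{3} + \frac{4939}{830} = \frac{138487}{2490}$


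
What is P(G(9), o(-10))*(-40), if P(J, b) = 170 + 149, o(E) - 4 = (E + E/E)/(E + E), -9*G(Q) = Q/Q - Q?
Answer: -12760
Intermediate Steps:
G(Q) = -⅑ + Q/9 (G(Q) = -(Q/Q - Q)/9 = -(1 - Q)/9 = -⅑ + Q/9)
o(E) = 4 + (1 + E)/(2*E) (o(E) = 4 + (E + E/E)/(E + E) = 4 + (E + 1)/((2*E)) = 4 + (1 + E)*(1/(2*E)) = 4 + (1 + E)/(2*E))
P(J, b) = 319
P(G(9), o(-10))*(-40) = 319*(-40) = -12760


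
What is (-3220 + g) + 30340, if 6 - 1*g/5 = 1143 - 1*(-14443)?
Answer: -50780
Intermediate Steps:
g = -77900 (g = 30 - 5*(1143 - 1*(-14443)) = 30 - 5*(1143 + 14443) = 30 - 5*15586 = 30 - 77930 = -77900)
(-3220 + g) + 30340 = (-3220 - 77900) + 30340 = -81120 + 30340 = -50780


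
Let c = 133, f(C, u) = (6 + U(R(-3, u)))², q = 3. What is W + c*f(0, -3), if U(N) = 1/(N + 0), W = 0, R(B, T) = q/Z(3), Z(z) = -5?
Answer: 22477/9 ≈ 2497.4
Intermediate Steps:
R(B, T) = -⅗ (R(B, T) = 3/(-5) = 3*(-⅕) = -⅗)
U(N) = 1/N
f(C, u) = 169/9 (f(C, u) = (6 + 1/(-⅗))² = (6 - 5/3)² = (13/3)² = 169/9)
W + c*f(0, -3) = 0 + 133*(169/9) = 0 + 22477/9 = 22477/9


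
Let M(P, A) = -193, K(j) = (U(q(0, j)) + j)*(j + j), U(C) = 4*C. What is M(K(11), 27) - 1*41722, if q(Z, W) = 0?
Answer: -41915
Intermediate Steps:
K(j) = 2*j**2 (K(j) = (4*0 + j)*(j + j) = (0 + j)*(2*j) = j*(2*j) = 2*j**2)
M(K(11), 27) - 1*41722 = -193 - 1*41722 = -193 - 41722 = -41915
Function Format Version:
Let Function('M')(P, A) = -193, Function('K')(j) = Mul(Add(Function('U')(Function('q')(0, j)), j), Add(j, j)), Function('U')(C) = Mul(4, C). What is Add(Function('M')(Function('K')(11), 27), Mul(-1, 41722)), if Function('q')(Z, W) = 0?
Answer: -41915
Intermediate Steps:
Function('K')(j) = Mul(2, Pow(j, 2)) (Function('K')(j) = Mul(Add(Mul(4, 0), j), Add(j, j)) = Mul(Add(0, j), Mul(2, j)) = Mul(j, Mul(2, j)) = Mul(2, Pow(j, 2)))
Add(Function('M')(Function('K')(11), 27), Mul(-1, 41722)) = Add(-193, Mul(-1, 41722)) = Add(-193, -41722) = -41915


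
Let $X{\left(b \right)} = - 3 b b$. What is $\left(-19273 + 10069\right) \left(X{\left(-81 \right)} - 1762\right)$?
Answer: $197379780$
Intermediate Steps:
$X{\left(b \right)} = - 3 b^{2}$
$\left(-19273 + 10069\right) \left(X{\left(-81 \right)} - 1762\right) = \left(-19273 + 10069\right) \left(- 3 \left(-81\right)^{2} - 1762\right) = - 9204 \left(\left(-3\right) 6561 - 1762\right) = - 9204 \left(-19683 - 1762\right) = \left(-9204\right) \left(-21445\right) = 197379780$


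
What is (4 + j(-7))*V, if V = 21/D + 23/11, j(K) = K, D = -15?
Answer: -114/55 ≈ -2.0727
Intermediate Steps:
V = 38/55 (V = 21/(-15) + 23/11 = 21*(-1/15) + 23*(1/11) = -7/5 + 23/11 = 38/55 ≈ 0.69091)
(4 + j(-7))*V = (4 - 7)*(38/55) = -3*38/55 = -114/55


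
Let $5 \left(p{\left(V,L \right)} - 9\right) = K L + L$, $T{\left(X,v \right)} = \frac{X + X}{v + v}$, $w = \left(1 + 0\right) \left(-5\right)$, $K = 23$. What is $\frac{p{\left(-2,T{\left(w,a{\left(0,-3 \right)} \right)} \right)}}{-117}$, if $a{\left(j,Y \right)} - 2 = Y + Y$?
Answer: $- \frac{5}{39} \approx -0.12821$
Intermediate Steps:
$w = -5$ ($w = 1 \left(-5\right) = -5$)
$a{\left(j,Y \right)} = 2 + 2 Y$ ($a{\left(j,Y \right)} = 2 + \left(Y + Y\right) = 2 + 2 Y$)
$T{\left(X,v \right)} = \frac{X}{v}$ ($T{\left(X,v \right)} = \frac{2 X}{2 v} = 2 X \frac{1}{2 v} = \frac{X}{v}$)
$p{\left(V,L \right)} = 9 + \frac{24 L}{5}$ ($p{\left(V,L \right)} = 9 + \frac{23 L + L}{5} = 9 + \frac{24 L}{5}$)
$\frac{p{\left(-2,T{\left(w,a{\left(0,-3 \right)} \right)} \right)}}{-117} = \frac{9 + \frac{24 \left(- \frac{5}{2 + 2 \left(-3\right)}\right)}{5}}{-117} = \left(9 + \frac{24 \left(- \frac{5}{2 - 6}\right)}{5}\right) \left(- \frac{1}{117}\right) = \left(9 + \frac{24 \left(- \frac{5}{-4}\right)}{5}\right) \left(- \frac{1}{117}\right) = \left(9 + \frac{24 \left(\left(-5\right) \left(- \frac{1}{4}\right)\right)}{5}\right) \left(- \frac{1}{117}\right) = \left(9 + \frac{24}{5} \cdot \frac{5}{4}\right) \left(- \frac{1}{117}\right) = \left(9 + 6\right) \left(- \frac{1}{117}\right) = 15 \left(- \frac{1}{117}\right) = - \frac{5}{39}$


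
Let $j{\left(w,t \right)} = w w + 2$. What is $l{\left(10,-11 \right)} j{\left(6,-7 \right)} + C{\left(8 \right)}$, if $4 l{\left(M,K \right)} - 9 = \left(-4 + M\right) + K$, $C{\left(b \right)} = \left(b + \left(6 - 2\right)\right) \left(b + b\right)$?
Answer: $230$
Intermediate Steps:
$j{\left(w,t \right)} = 2 + w^{2}$ ($j{\left(w,t \right)} = w^{2} + 2 = 2 + w^{2}$)
$C{\left(b \right)} = 2 b \left(4 + b\right)$ ($C{\left(b \right)} = \left(b + 4\right) 2 b = \left(4 + b\right) 2 b = 2 b \left(4 + b\right)$)
$l{\left(M,K \right)} = \frac{5}{4} + \frac{K}{4} + \frac{M}{4}$ ($l{\left(M,K \right)} = \frac{9}{4} + \frac{\left(-4 + M\right) + K}{4} = \frac{9}{4} + \frac{-4 + K + M}{4} = \frac{9}{4} + \left(-1 + \frac{K}{4} + \frac{M}{4}\right) = \frac{5}{4} + \frac{K}{4} + \frac{M}{4}$)
$l{\left(10,-11 \right)} j{\left(6,-7 \right)} + C{\left(8 \right)} = \left(\frac{5}{4} + \frac{1}{4} \left(-11\right) + \frac{1}{4} \cdot 10\right) \left(2 + 6^{2}\right) + 2 \cdot 8 \left(4 + 8\right) = \left(\frac{5}{4} - \frac{11}{4} + \frac{5}{2}\right) \left(2 + 36\right) + 2 \cdot 8 \cdot 12 = 1 \cdot 38 + 192 = 38 + 192 = 230$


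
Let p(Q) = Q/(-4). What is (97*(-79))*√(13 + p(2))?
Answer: -38315*√2/2 ≈ -27093.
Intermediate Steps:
p(Q) = -Q/4 (p(Q) = Q*(-¼) = -Q/4)
(97*(-79))*√(13 + p(2)) = (97*(-79))*√(13 - ¼*2) = -7663*√(13 - ½) = -38315*√2/2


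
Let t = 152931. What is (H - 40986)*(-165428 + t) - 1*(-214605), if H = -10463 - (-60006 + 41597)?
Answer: 413115485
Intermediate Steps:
H = 7946 (H = -10463 - 1*(-18409) = -10463 + 18409 = 7946)
(H - 40986)*(-165428 + t) - 1*(-214605) = (7946 - 40986)*(-165428 + 152931) - 1*(-214605) = -33040*(-12497) + 214605 = 412900880 + 214605 = 413115485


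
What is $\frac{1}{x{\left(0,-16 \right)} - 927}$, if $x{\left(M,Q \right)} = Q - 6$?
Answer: $- \frac{1}{949} \approx -0.0010537$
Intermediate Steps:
$x{\left(M,Q \right)} = -6 + Q$
$\frac{1}{x{\left(0,-16 \right)} - 927} = \frac{1}{\left(-6 - 16\right) - 927} = \frac{1}{-22 - 927} = \frac{1}{-949} = - \frac{1}{949}$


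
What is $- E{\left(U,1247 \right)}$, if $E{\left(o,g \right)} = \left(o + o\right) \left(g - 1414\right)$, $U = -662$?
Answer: $-221108$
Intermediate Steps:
$E{\left(o,g \right)} = 2 o \left(-1414 + g\right)$
$- E{\left(U,1247 \right)} = - 2 \left(-662\right) \left(-1414 + 1247\right) = - 2 \left(-662\right) \left(-167\right) = \left(-1\right) 221108 = -221108$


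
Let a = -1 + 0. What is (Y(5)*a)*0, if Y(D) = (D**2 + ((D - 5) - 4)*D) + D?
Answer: 0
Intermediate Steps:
a = -1
Y(D) = D + D**2 + D*(-9 + D) (Y(D) = (D**2 + ((-5 + D) - 4)*D) + D = (D**2 + (-9 + D)*D) + D = (D**2 + D*(-9 + D)) + D = D + D**2 + D*(-9 + D))
(Y(5)*a)*0 = ((2*5*(-4 + 5))*(-1))*0 = ((2*5*1)*(-1))*0 = (10*(-1))*0 = -10*0 = 0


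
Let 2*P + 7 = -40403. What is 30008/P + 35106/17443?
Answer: 185887186/352435815 ≈ 0.52744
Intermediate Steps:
P = -20205 (P = -7/2 + (½)*(-40403) = -7/2 - 40403/2 = -20205)
30008/P + 35106/17443 = 30008/(-20205) + 35106/17443 = 30008*(-1/20205) + 35106*(1/17443) = -30008/20205 + 35106/17443 = 185887186/352435815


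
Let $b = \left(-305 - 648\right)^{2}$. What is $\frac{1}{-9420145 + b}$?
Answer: $- \frac{1}{8511936} \approx -1.1748 \cdot 10^{-7}$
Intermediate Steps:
$b = 908209$ ($b = \left(-953\right)^{2} = 908209$)
$\frac{1}{-9420145 + b} = \frac{1}{-9420145 + 908209} = \frac{1}{-8511936} = - \frac{1}{8511936}$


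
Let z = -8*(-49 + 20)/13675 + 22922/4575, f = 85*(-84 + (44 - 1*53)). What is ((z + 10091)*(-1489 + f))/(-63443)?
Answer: 778179265402/520549815 ≈ 1494.9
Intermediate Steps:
f = -7905 (f = 85*(-84 + (44 - 53)) = 85*(-84 - 9) = 85*(-93) = -7905)
z = 2516158/500505 (z = -8*(-29)*(1/13675) + 22922*(1/4575) = 232*(1/13675) + 22922/4575 = 232/13675 + 22922/4575 = 2516158/500505 ≈ 5.0272)
((z + 10091)*(-1489 + f))/(-63443) = ((2516158/500505 + 10091)*(-1489 - 7905))/(-63443) = ((5053112113/500505)*(-9394))*(-1/63443) = -778179265402/8205*(-1/63443) = 778179265402/520549815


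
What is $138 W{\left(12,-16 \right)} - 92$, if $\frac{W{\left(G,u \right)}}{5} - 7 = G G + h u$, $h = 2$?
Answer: $82018$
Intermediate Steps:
$W{\left(G,u \right)} = 35 + 5 G^{2} + 10 u$ ($W{\left(G,u \right)} = 35 + 5 \left(G G + 2 u\right) = 35 + 5 \left(G^{2} + 2 u\right) = 35 + \left(5 G^{2} + 10 u\right) = 35 + 5 G^{2} + 10 u$)
$138 W{\left(12,-16 \right)} - 92 = 138 \left(35 + 5 \cdot 12^{2} + 10 \left(-16\right)\right) - 92 = 138 \left(35 + 5 \cdot 144 - 160\right) - 92 = 138 \left(35 + 720 - 160\right) - 92 = 138 \cdot 595 - 92 = 82110 - 92 = 82018$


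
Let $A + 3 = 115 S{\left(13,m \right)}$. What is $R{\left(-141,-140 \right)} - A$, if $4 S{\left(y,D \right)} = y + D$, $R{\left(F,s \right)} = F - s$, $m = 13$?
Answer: $- \frac{1491}{2} \approx -745.5$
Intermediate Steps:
$S{\left(y,D \right)} = \frac{D}{4} + \frac{y}{4}$ ($S{\left(y,D \right)} = \frac{y + D}{4} = \frac{D + y}{4} = \frac{D}{4} + \frac{y}{4}$)
$A = \frac{1489}{2}$ ($A = -3 + 115 \left(\frac{1}{4} \cdot 13 + \frac{1}{4} \cdot 13\right) = -3 + 115 \left(\frac{13}{4} + \frac{13}{4}\right) = -3 + 115 \cdot \frac{13}{2} = -3 + \frac{1495}{2} = \frac{1489}{2} \approx 744.5$)
$R{\left(-141,-140 \right)} - A = \left(-141 - -140\right) - \frac{1489}{2} = \left(-141 + 140\right) - \frac{1489}{2} = -1 - \frac{1489}{2} = - \frac{1491}{2}$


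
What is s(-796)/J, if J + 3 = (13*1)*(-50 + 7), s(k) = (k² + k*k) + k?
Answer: -633218/281 ≈ -2253.4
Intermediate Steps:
s(k) = k + 2*k² (s(k) = (k² + k²) + k = 2*k² + k = k + 2*k²)
J = -562 (J = -3 + (13*1)*(-50 + 7) = -3 + 13*(-43) = -3 - 559 = -562)
s(-796)/J = -796*(1 + 2*(-796))/(-562) = -796*(1 - 1592)*(-1/562) = -796*(-1591)*(-1/562) = 1266436*(-1/562) = -633218/281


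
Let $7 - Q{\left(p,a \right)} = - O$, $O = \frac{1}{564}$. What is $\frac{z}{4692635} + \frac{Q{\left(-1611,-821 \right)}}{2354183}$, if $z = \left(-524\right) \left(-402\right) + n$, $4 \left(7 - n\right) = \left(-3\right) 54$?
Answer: $\frac{279771422267561}{6230689349803620} \approx 0.044902$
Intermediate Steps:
$O = \frac{1}{564} \approx 0.0017731$
$Q{\left(p,a \right)} = \frac{3949}{564}$ ($Q{\left(p,a \right)} = 7 - \left(-1\right) \frac{1}{564} = 7 - - \frac{1}{564} = 7 + \frac{1}{564} = \frac{3949}{564}$)
$n = \frac{95}{2}$ ($n = 7 - \frac{\left(-3\right) 54}{4} = 7 - - \frac{81}{2} = 7 + \frac{81}{2} = \frac{95}{2} \approx 47.5$)
$z = \frac{421391}{2}$ ($z = \left(-524\right) \left(-402\right) + \frac{95}{2} = 210648 + \frac{95}{2} = \frac{421391}{2} \approx 2.107 \cdot 10^{5}$)
$\frac{z}{4692635} + \frac{Q{\left(-1611,-821 \right)}}{2354183} = \frac{421391}{2 \cdot 4692635} + \frac{3949}{564 \cdot 2354183} = \frac{421391}{2} \cdot \frac{1}{4692635} + \frac{3949}{564} \cdot \frac{1}{2354183} = \frac{421391}{9385270} + \frac{3949}{1327759212} = \frac{279771422267561}{6230689349803620}$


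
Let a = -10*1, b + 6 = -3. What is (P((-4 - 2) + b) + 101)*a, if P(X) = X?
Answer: -860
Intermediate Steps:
b = -9 (b = -6 - 3 = -9)
a = -10
(P((-4 - 2) + b) + 101)*a = (((-4 - 2) - 9) + 101)*(-10) = ((-6 - 9) + 101)*(-10) = (-15 + 101)*(-10) = 86*(-10) = -860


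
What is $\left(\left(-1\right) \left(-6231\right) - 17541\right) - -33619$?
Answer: $22309$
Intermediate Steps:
$\left(\left(-1\right) \left(-6231\right) - 17541\right) - -33619 = \left(6231 - 17541\right) + 33619 = -11310 + 33619 = 22309$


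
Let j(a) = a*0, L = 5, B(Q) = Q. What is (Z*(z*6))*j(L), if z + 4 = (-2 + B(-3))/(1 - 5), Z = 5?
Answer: 0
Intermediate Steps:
j(a) = 0
z = -11/4 (z = -4 + (-2 - 3)/(1 - 5) = -4 - 5/(-4) = -4 - 5*(-¼) = -4 + 5/4 = -11/4 ≈ -2.7500)
(Z*(z*6))*j(L) = (5*(-11/4*6))*0 = (5*(-33/2))*0 = -165/2*0 = 0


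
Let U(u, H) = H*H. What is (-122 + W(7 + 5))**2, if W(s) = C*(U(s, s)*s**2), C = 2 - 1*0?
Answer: 1709822500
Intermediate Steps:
U(u, H) = H**2
C = 2 (C = 2 + 0 = 2)
W(s) = 2*s**4 (W(s) = 2*(s**2*s**2) = 2*s**4)
(-122 + W(7 + 5))**2 = (-122 + 2*(7 + 5)**4)**2 = (-122 + 2*12**4)**2 = (-122 + 2*20736)**2 = (-122 + 41472)**2 = 41350**2 = 1709822500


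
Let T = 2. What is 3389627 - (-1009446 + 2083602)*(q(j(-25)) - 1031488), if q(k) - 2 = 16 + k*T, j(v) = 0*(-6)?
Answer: 1107963078947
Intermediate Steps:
j(v) = 0
q(k) = 18 + 2*k (q(k) = 2 + (16 + k*2) = 2 + (16 + 2*k) = 18 + 2*k)
3389627 - (-1009446 + 2083602)*(q(j(-25)) - 1031488) = 3389627 - (-1009446 + 2083602)*((18 + 2*0) - 1031488) = 3389627 - 1074156*((18 + 0) - 1031488) = 3389627 - 1074156*(18 - 1031488) = 3389627 - 1074156*(-1031470) = 3389627 - 1*(-1107959689320) = 3389627 + 1107959689320 = 1107963078947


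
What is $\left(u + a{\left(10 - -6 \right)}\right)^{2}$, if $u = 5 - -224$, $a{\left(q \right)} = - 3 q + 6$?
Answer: $34969$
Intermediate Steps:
$a{\left(q \right)} = 6 - 3 q$
$u = 229$ ($u = 5 + 224 = 229$)
$\left(u + a{\left(10 - -6 \right)}\right)^{2} = \left(229 + \left(6 - 3 \left(10 - -6\right)\right)\right)^{2} = \left(229 + \left(6 - 3 \left(10 + 6\right)\right)\right)^{2} = \left(229 + \left(6 - 48\right)\right)^{2} = \left(229 - 42\right)^{2} = 187^{2} = 34969$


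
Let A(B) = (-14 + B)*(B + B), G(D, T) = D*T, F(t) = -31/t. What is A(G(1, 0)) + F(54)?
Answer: -31/54 ≈ -0.57407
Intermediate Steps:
A(B) = 2*B*(-14 + B) (A(B) = (-14 + B)*(2*B) = 2*B*(-14 + B))
A(G(1, 0)) + F(54) = 2*(1*0)*(-14 + 1*0) - 31/54 = 2*0*(-14 + 0) - 31*1/54 = 2*0*(-14) - 31/54 = 0 - 31/54 = -31/54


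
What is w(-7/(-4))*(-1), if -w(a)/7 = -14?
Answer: -98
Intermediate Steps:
w(a) = 98 (w(a) = -7*(-14) = 98)
w(-7/(-4))*(-1) = 98*(-1) = -98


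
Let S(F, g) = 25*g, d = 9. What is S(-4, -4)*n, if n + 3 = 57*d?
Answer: -51000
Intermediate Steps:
n = 510 (n = -3 + 57*9 = -3 + 513 = 510)
S(-4, -4)*n = (25*(-4))*510 = -100*510 = -51000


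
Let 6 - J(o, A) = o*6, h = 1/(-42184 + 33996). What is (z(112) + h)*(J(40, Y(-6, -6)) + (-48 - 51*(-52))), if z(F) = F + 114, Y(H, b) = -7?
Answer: 2192827095/4094 ≈ 5.3562e+5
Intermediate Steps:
h = -1/8188 (h = 1/(-8188) = -1/8188 ≈ -0.00012213)
J(o, A) = 6 - 6*o (J(o, A) = 6 - o*6 = 6 - 6*o)
z(F) = 114 + F
(z(112) + h)*(J(40, Y(-6, -6)) + (-48 - 51*(-52))) = ((114 + 112) - 1/8188)*((6 - 6*40) + (-48 - 51*(-52))) = (226 - 1/8188)*((6 - 240) + (-48 + 2652)) = 1850487*(-234 + 2604)/8188 = (1850487/8188)*2370 = 2192827095/4094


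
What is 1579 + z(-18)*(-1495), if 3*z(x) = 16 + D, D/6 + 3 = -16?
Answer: 151247/3 ≈ 50416.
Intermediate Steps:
D = -114 (D = -18 + 6*(-16) = -18 - 96 = -114)
z(x) = -98/3 (z(x) = (16 - 114)/3 = (⅓)*(-98) = -98/3)
1579 + z(-18)*(-1495) = 1579 - 98/3*(-1495) = 1579 + 146510/3 = 151247/3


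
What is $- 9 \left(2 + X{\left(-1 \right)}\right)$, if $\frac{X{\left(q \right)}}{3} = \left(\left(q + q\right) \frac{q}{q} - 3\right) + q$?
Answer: $144$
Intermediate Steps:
$X{\left(q \right)} = -9 + 9 q$ ($X{\left(q \right)} = 3 \left(\left(\left(q + q\right) \frac{q}{q} - 3\right) + q\right) = 3 \left(\left(2 q 1 - 3\right) + q\right) = 3 \left(\left(2 q - 3\right) + q\right) = 3 \left(\left(-3 + 2 q\right) + q\right) = 3 \left(-3 + 3 q\right) = -9 + 9 q$)
$- 9 \left(2 + X{\left(-1 \right)}\right) = - 9 \left(2 + \left(-9 + 9 \left(-1\right)\right)\right) = - 9 \left(2 - 18\right) = \left(-9\right) \left(-16\right) = 144$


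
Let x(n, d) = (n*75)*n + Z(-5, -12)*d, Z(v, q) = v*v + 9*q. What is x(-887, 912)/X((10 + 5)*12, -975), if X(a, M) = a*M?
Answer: -19643993/58500 ≈ -335.79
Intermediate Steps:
Z(v, q) = v² + 9*q
X(a, M) = M*a
x(n, d) = -83*d + 75*n² (x(n, d) = (n*75)*n + ((-5)² + 9*(-12))*d = (75*n)*n + (25 - 108)*d = 75*n² - 83*d = -83*d + 75*n²)
x(-887, 912)/X((10 + 5)*12, -975) = (-83*912 + 75*(-887)²)/((-975*(10 + 5)*12)) = (-75696 + 75*786769)/((-14625*12)) = (-75696 + 59007675)/((-975*180)) = 58931979/(-175500) = 58931979*(-1/175500) = -19643993/58500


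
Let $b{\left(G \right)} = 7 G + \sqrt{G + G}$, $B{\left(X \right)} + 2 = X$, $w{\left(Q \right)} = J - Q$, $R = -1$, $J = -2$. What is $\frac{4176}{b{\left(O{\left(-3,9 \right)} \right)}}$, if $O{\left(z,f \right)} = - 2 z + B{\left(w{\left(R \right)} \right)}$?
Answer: $\frac{1008}{5} - \frac{48 \sqrt{6}}{5} \approx 178.08$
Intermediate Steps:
$w{\left(Q \right)} = -2 - Q$
$B{\left(X \right)} = -2 + X$
$O{\left(z,f \right)} = -3 - 2 z$ ($O{\left(z,f \right)} = - 2 z - 3 = -3 - 2 z$)
$b{\left(G \right)} = 7 G + \sqrt{2} \sqrt{G}$ ($b{\left(G \right)} = 7 G + \sqrt{2 G} = 7 G + \sqrt{2} \sqrt{G}$)
$\frac{4176}{b{\left(O{\left(-3,9 \right)} \right)}} = \frac{4176}{7 \left(-3 - -6\right) + \sqrt{2} \sqrt{-3 - -6}} = \frac{4176}{7 \left(-3 + 6\right) + \sqrt{2} \sqrt{-3 + 6}} = \frac{4176}{7 \cdot 3 + \sqrt{2} \sqrt{3}} = \frac{4176}{21 + \sqrt{6}}$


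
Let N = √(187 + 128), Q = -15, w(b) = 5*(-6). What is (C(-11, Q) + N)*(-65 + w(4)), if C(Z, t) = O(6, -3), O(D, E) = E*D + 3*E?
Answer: 2565 - 285*√35 ≈ 878.92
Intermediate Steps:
w(b) = -30
O(D, E) = 3*E + D*E (O(D, E) = D*E + 3*E = 3*E + D*E)
N = 3*√35 (N = √315 = 3*√35 ≈ 17.748)
C(Z, t) = -27 (C(Z, t) = -3*(3 + 6) = -3*9 = -27)
(C(-11, Q) + N)*(-65 + w(4)) = (-27 + 3*√35)*(-65 - 30) = (-27 + 3*√35)*(-95) = 2565 - 285*√35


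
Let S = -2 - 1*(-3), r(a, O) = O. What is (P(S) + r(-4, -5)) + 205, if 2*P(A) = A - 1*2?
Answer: 399/2 ≈ 199.50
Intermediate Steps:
S = 1 (S = -2 + 3 = 1)
P(A) = -1 + A/2 (P(A) = (A - 1*2)/2 = (A - 2)/2 = (-2 + A)/2 = -1 + A/2)
(P(S) + r(-4, -5)) + 205 = ((-1 + (½)*1) - 5) + 205 = ((-1 + ½) - 5) + 205 = (-½ - 5) + 205 = -11/2 + 205 = 399/2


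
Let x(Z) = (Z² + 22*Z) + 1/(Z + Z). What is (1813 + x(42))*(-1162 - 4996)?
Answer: -1164123715/42 ≈ -2.7717e+7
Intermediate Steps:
x(Z) = Z² + 1/(2*Z) + 22*Z (x(Z) = (Z² + 22*Z) + 1/(2*Z) = Z² + 1/(2*Z) + 22*Z)
(1813 + x(42))*(-1162 - 4996) = (1813 + (42² + (½)/42 + 22*42))*(-1162 - 4996) = (1813 + (1764 + (½)*(1/42) + 924))*(-6158) = (1813 + (1764 + 1/84 + 924))*(-6158) = (1813 + 225793/84)*(-6158) = (378085/84)*(-6158) = -1164123715/42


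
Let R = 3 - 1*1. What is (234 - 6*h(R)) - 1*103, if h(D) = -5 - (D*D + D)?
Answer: 197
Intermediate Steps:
R = 2 (R = 3 - 1 = 2)
h(D) = -5 - D - D**2 (h(D) = -5 - (D**2 + D) = -5 - (D + D**2) = -5 + (-D - D**2) = -5 - D - D**2)
(234 - 6*h(R)) - 1*103 = (234 - 6*(-5 - 1*2 - 1*2**2)) - 1*103 = (234 - 6*(-5 - 2 - 1*4)) - 103 = (234 - 6*(-5 - 2 - 4)) - 103 = (234 - 6*(-11)) - 103 = (234 + 66) - 103 = 300 - 103 = 197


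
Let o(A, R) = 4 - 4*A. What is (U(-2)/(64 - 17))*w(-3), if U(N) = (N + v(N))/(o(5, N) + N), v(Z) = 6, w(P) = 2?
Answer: -4/423 ≈ -0.0094563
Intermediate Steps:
U(N) = (6 + N)/(-16 + N) (U(N) = (N + 6)/((4 - 4*5) + N) = (6 + N)/((4 - 20) + N) = (6 + N)/(-16 + N))
(U(-2)/(64 - 17))*w(-3) = (((6 - 2)/(-16 - 2))/(64 - 17))*2 = ((4/(-18))/47)*2 = (-1/18*4*(1/47))*2 = -2/9*1/47*2 = -2/423*2 = -4/423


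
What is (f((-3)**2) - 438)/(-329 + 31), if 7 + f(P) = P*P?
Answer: 182/149 ≈ 1.2215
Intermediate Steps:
f(P) = -7 + P**2 (f(P) = -7 + P*P = -7 + P**2)
(f((-3)**2) - 438)/(-329 + 31) = ((-7 + ((-3)**2)**2) - 438)/(-329 + 31) = ((-7 + 9**2) - 438)/(-298) = ((-7 + 81) - 438)*(-1/298) = (74 - 438)*(-1/298) = -364*(-1/298) = 182/149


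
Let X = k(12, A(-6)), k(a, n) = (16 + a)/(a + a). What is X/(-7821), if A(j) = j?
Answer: -7/46926 ≈ -0.00014917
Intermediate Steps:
k(a, n) = (16 + a)/(2*a) (k(a, n) = (16 + a)/((2*a)) = (16 + a)*(1/(2*a)) = (16 + a)/(2*a))
X = 7/6 (X = (½)*(16 + 12)/12 = (½)*(1/12)*28 = 7/6 ≈ 1.1667)
X/(-7821) = (7/6)/(-7821) = (7/6)*(-1/7821) = -7/46926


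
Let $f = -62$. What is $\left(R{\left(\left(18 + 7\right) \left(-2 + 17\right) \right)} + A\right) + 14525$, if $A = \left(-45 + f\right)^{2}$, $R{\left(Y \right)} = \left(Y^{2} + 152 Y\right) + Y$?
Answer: $223974$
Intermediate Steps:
$R{\left(Y \right)} = Y^{2} + 153 Y$
$A = 11449$ ($A = \left(-45 - 62\right)^{2} = \left(-107\right)^{2} = 11449$)
$\left(R{\left(\left(18 + 7\right) \left(-2 + 17\right) \right)} + A\right) + 14525 = \left(\left(18 + 7\right) \left(-2 + 17\right) \left(153 + \left(18 + 7\right) \left(-2 + 17\right)\right) + 11449\right) + 14525 = \left(25 \cdot 15 \left(153 + 25 \cdot 15\right) + 11449\right) + 14525 = \left(375 \left(153 + 375\right) + 11449\right) + 14525 = \left(375 \cdot 528 + 11449\right) + 14525 = \left(198000 + 11449\right) + 14525 = 209449 + 14525 = 223974$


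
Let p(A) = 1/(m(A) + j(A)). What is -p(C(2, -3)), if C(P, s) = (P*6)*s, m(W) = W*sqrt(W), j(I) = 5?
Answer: -5/46681 - 216*I/46681 ≈ -0.00010711 - 0.0046272*I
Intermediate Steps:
m(W) = W**(3/2)
C(P, s) = 6*P*s (C(P, s) = (6*P)*s = 6*P*s)
p(A) = 1/(5 + A**(3/2)) (p(A) = 1/(A**(3/2) + 5) = 1/(5 + A**(3/2)))
-p(C(2, -3)) = -1/(5 + (6*2*(-3))**(3/2)) = -1/(5 + (-36)**(3/2)) = -1/(5 - 216*I) = -(5 + 216*I)/46681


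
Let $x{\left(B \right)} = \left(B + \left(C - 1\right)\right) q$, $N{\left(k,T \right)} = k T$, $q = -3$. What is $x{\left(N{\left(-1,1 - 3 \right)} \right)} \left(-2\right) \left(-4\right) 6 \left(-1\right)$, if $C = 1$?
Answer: $288$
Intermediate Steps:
$N{\left(k,T \right)} = T k$
$x{\left(B \right)} = - 3 B$ ($x{\left(B \right)} = \left(B + \left(1 - 1\right)\right) \left(-3\right) = \left(B + 0\right) \left(-3\right) = B \left(-3\right) = - 3 B$)
$x{\left(N{\left(-1,1 - 3 \right)} \right)} \left(-2\right) \left(-4\right) 6 \left(-1\right) = - 3 \left(1 - 3\right) \left(-1\right) \left(-2\right) \left(-4\right) 6 \left(-1\right) = - 3 \left(1 - 3\right) \left(-1\right) 8 \cdot 6 \left(-1\right) = - 3 \left(\left(-2\right) \left(-1\right)\right) 48 \left(-1\right) = \left(-3\right) 2 \left(-48\right) = \left(-6\right) \left(-48\right) = 288$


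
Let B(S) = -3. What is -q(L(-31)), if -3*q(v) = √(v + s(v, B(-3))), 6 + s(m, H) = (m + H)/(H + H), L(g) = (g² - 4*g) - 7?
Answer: √32142/18 ≈ 9.9601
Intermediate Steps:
L(g) = -7 + g² - 4*g
s(m, H) = -6 + (H + m)/(2*H) (s(m, H) = -6 + (m + H)/(H + H) = -6 + (H + m)/((2*H)) = -6 + (H + m)*(1/(2*H)) = -6 + (H + m)/(2*H))
q(v) = -√(-11/2 + 5*v/6)/3 (q(v) = -√(v + (½)*(v - 11*(-3))/(-3))/3 = -√(v + (½)*(-⅓)*(v + 33))/3 = -√(v + (½)*(-⅓)*(33 + v))/3 = -√(v + (-11/2 - v/6))/3 = -√(-11/2 + 5*v/6)/3)
-q(L(-31)) = -(-1)*√(-198 + 30*(-7 + (-31)² - 4*(-31)))/18 = -(-1)*√(-198 + 30*(-7 + 961 + 124))/18 = -(-1)*√(-198 + 30*1078)/18 = -(-1)*√(-198 + 32340)/18 = -(-1)*√32142/18 = √32142/18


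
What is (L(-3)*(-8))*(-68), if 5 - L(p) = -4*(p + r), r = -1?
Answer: -5984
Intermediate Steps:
L(p) = 1 + 4*p (L(p) = 5 - (-4)*(p - 1) = 5 - (-4)*(-1 + p) = 5 - (4 - 4*p) = 5 + (-4 + 4*p) = 1 + 4*p)
(L(-3)*(-8))*(-68) = ((1 + 4*(-3))*(-8))*(-68) = ((1 - 12)*(-8))*(-68) = -11*(-8)*(-68) = 88*(-68) = -5984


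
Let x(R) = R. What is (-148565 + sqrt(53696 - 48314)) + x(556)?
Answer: -148009 + 3*sqrt(598) ≈ -1.4794e+5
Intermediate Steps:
(-148565 + sqrt(53696 - 48314)) + x(556) = (-148565 + sqrt(53696 - 48314)) + 556 = (-148565 + sqrt(5382)) + 556 = (-148565 + 3*sqrt(598)) + 556 = -148009 + 3*sqrt(598)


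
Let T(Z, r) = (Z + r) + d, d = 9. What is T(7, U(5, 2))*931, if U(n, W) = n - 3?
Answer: 16758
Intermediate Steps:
U(n, W) = -3 + n
T(Z, r) = 9 + Z + r (T(Z, r) = (Z + r) + 9 = 9 + Z + r)
T(7, U(5, 2))*931 = (9 + 7 + (-3 + 5))*931 = (9 + 7 + 2)*931 = 18*931 = 16758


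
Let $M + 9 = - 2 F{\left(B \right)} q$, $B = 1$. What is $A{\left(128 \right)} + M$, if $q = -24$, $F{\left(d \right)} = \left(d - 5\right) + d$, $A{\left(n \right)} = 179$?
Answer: $26$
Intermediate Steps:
$F{\left(d \right)} = -5 + 2 d$ ($F{\left(d \right)} = \left(-5 + d\right) + d = -5 + 2 d$)
$M = -153$ ($M = -9 + - 2 \left(-5 + 2 \cdot 1\right) \left(-24\right) = -9 + - 2 \left(-5 + 2\right) \left(-24\right) = -9 + \left(-2\right) \left(-3\right) \left(-24\right) = -9 + 6 \left(-24\right) = -9 - 144 = -153$)
$A{\left(128 \right)} + M = 179 - 153 = 26$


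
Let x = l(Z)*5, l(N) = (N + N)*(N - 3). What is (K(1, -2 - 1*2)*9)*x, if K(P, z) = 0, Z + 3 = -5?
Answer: 0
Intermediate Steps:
Z = -8 (Z = -3 - 5 = -8)
l(N) = 2*N*(-3 + N) (l(N) = (2*N)*(-3 + N) = 2*N*(-3 + N))
x = 880 (x = (2*(-8)*(-3 - 8))*5 = (2*(-8)*(-11))*5 = 176*5 = 880)
(K(1, -2 - 1*2)*9)*x = (0*9)*880 = 0*880 = 0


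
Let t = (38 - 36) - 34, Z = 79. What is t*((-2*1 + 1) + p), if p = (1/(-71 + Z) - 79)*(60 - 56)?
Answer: 10128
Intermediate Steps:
t = -32 (t = 2 - 34 = -32)
p = -631/2 (p = (1/(-71 + 79) - 79)*(60 - 56) = (1/8 - 79)*4 = -631/8*4 = -631/2 ≈ -315.50)
t*((-2*1 + 1) + p) = -32*((-2*1 + 1) - 631/2) = -32*((-2 + 1) - 631/2) = -32*(-1 - 631/2) = -32*(-633/2) = 10128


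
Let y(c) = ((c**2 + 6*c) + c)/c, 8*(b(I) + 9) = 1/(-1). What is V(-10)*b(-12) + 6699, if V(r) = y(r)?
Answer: 53811/8 ≈ 6726.4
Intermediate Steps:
b(I) = -73/8 (b(I) = -9 + (1/8)/(-1) = -9 + (1/8)*(-1) = -9 - 1/8 = -73/8)
y(c) = (c**2 + 7*c)/c
V(r) = 7 + r
V(-10)*b(-12) + 6699 = (7 - 10)*(-73/8) + 6699 = -3*(-73/8) + 6699 = 219/8 + 6699 = 53811/8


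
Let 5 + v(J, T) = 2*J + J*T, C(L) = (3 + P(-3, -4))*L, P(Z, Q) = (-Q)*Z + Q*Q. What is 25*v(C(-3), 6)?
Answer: -4325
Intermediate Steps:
P(Z, Q) = Q**2 - Q*Z (P(Z, Q) = -Q*Z + Q**2 = Q**2 - Q*Z)
C(L) = 7*L (C(L) = (3 - 4*(-4 - 1*(-3)))*L = (3 - 4*(-4 + 3))*L = (3 - 4*(-1))*L = (3 + 4)*L = 7*L)
v(J, T) = -5 + 2*J + J*T (v(J, T) = -5 + (2*J + J*T) = -5 + 2*J + J*T)
25*v(C(-3), 6) = 25*(-5 + 2*(7*(-3)) + (7*(-3))*6) = 25*(-5 + 2*(-21) - 21*6) = 25*(-5 - 42 - 126) = 25*(-173) = -4325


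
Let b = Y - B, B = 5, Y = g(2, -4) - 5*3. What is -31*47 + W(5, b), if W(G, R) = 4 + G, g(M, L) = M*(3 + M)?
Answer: -1448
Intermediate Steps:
Y = -5 (Y = 2*(3 + 2) - 5*3 = 2*5 - 15 = 10 - 15 = -5)
b = -10 (b = -5 - 1*5 = -5 - 5 = -10)
-31*47 + W(5, b) = -31*47 + (4 + 5) = -1457 + 9 = -1448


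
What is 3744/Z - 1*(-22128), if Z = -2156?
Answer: 11926056/539 ≈ 22126.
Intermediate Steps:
3744/Z - 1*(-22128) = 3744/(-2156) - 1*(-22128) = 3744*(-1/2156) + 22128 = -936/539 + 22128 = 11926056/539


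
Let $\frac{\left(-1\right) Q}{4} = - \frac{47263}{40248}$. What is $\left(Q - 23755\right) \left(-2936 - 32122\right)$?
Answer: $\frac{1396334121121}{1677} \approx 8.3264 \cdot 10^{8}$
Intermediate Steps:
$Q = \frac{47263}{10062}$ ($Q = - 4 \left(- \frac{47263}{40248}\right) = - 4 \left(\left(-47263\right) \frac{1}{40248}\right) = \left(-4\right) \left(- \frac{47263}{40248}\right) = \frac{47263}{10062} \approx 4.6972$)
$\left(Q - 23755\right) \left(-2936 - 32122\right) = \left(\frac{47263}{10062} - 23755\right) \left(-2936 - 32122\right) = \left(- \frac{238975547}{10062}\right) \left(-35058\right) = \frac{1396334121121}{1677}$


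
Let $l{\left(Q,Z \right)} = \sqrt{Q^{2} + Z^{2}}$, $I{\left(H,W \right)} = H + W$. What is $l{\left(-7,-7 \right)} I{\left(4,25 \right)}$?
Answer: $203 \sqrt{2} \approx 287.09$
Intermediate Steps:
$l{\left(-7,-7 \right)} I{\left(4,25 \right)} = \sqrt{\left(-7\right)^{2} + \left(-7\right)^{2}} \left(4 + 25\right) = \sqrt{49 + 49} \cdot 29 = \sqrt{98} \cdot 29 = 7 \sqrt{2} \cdot 29 = 203 \sqrt{2}$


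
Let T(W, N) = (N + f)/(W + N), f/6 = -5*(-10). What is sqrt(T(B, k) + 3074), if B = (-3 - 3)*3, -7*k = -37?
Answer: 3*sqrt(2684329)/89 ≈ 55.227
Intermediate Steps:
k = 37/7 (k = -1/7*(-37) = 37/7 ≈ 5.2857)
f = 300 (f = 6*(-5*(-10)) = 6*50 = 300)
B = -18 (B = -6*3 = -18)
T(W, N) = (300 + N)/(N + W) (T(W, N) = (N + 300)/(W + N) = (300 + N)/(N + W))
sqrt(T(B, k) + 3074) = sqrt((300 + 37/7)/(37/7 - 18) + 3074) = sqrt((2137/7)/(-89/7) + 3074) = sqrt(-7/89*2137/7 + 3074) = sqrt(-2137/89 + 3074) = sqrt(271449/89) = 3*sqrt(2684329)/89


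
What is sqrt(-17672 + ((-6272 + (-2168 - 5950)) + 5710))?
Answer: 12*I*sqrt(183) ≈ 162.33*I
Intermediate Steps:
sqrt(-17672 + ((-6272 + (-2168 - 5950)) + 5710)) = sqrt(-17672 + ((-6272 - 8118) + 5710)) = sqrt(-17672 + (-14390 + 5710)) = sqrt(-17672 - 8680) = sqrt(-26352) = 12*I*sqrt(183)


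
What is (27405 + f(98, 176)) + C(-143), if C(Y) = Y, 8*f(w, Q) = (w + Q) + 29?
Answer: 218399/8 ≈ 27300.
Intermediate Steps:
f(w, Q) = 29/8 + Q/8 + w/8 (f(w, Q) = ((w + Q) + 29)/8 = ((Q + w) + 29)/8 = (29 + Q + w)/8 = 29/8 + Q/8 + w/8)
(27405 + f(98, 176)) + C(-143) = (27405 + (29/8 + (⅛)*176 + (⅛)*98)) - 143 = (27405 + (29/8 + 22 + 49/4)) - 143 = (27405 + 303/8) - 143 = 219543/8 - 143 = 218399/8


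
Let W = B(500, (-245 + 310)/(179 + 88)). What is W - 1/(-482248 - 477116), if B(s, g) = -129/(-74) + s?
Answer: 17810113015/35496468 ≈ 501.74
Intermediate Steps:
B(s, g) = 129/74 + s (B(s, g) = -129*(-1/74) + s = 129/74 + s)
W = 37129/74 (W = 129/74 + 500 = 37129/74 ≈ 501.74)
W - 1/(-482248 - 477116) = 37129/74 - 1/(-482248 - 477116) = 37129/74 - 1/(-959364) = 37129/74 - 1*(-1/959364) = 37129/74 + 1/959364 = 17810113015/35496468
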